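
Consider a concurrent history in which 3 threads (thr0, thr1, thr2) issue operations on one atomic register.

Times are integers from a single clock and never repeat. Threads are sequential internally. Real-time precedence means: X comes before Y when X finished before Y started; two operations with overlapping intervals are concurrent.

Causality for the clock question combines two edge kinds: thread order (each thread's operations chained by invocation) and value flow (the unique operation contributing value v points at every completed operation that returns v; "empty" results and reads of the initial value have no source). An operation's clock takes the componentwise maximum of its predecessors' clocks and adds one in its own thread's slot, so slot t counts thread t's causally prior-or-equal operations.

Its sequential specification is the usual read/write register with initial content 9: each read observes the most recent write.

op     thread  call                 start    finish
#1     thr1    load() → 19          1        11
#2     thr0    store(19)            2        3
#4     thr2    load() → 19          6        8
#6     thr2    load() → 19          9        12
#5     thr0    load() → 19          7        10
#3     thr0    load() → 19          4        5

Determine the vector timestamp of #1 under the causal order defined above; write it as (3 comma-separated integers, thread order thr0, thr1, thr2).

no predecessors for #2 (invoked 2): thr0 increments from zero → (1, 0, 0)
merge at #4 (invoked 6): VC(#2)=(1, 0, 0), own-thread bump on thr2 → (1, 0, 1)
merge at #1 (invoked 1): VC(#2)=(1, 0, 0), own-thread bump on thr1 → (1, 1, 0)
merge at #3 (invoked 4): VC(#2)=(1, 0, 0), own-thread bump on thr0 → (2, 0, 0)
merge at #6 (invoked 9): VC(#2)=(1, 0, 0), VC(#4)=(1, 0, 1), own-thread bump on thr2 → (1, 0, 2)
merge at #5 (invoked 7): VC(#2)=(1, 0, 0), VC(#3)=(2, 0, 0), own-thread bump on thr0 → (3, 0, 0)
target: VC(#1) = (1, 1, 0)

(1, 1, 0)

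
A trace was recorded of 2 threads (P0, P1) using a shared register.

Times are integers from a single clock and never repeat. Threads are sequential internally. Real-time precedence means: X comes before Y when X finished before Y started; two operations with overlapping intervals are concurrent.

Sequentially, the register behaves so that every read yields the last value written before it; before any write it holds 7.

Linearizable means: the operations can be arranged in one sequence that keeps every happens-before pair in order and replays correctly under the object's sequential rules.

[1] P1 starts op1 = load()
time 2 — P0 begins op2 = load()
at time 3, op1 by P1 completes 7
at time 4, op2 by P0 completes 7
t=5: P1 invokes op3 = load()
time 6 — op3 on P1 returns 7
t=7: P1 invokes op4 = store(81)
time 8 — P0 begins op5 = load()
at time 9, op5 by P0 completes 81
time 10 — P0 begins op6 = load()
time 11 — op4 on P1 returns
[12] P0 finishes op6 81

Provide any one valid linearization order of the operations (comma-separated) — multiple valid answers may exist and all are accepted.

step 1: op1 load() → 7 — value 7
step 2: op2 load() → 7 — value 7
step 3: op3 load() → 7 — value 7
step 4: op4 store(81) — value 81
step 5: op5 load() → 81 — value 81
step 6: op6 load() → 81 — value 81

op1, op2, op3, op4, op5, op6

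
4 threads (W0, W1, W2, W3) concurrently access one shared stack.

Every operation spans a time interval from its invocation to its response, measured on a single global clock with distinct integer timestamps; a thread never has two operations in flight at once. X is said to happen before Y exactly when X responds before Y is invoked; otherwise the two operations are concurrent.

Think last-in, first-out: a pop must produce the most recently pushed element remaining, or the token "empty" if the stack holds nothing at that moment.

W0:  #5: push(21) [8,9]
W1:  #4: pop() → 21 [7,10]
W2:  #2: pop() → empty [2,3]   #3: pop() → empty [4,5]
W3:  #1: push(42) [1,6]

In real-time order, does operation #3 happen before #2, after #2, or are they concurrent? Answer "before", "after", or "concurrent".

#3 spans [4,5], #2 spans [2,3]
resp(#2)=3 < inv(#3)=4

after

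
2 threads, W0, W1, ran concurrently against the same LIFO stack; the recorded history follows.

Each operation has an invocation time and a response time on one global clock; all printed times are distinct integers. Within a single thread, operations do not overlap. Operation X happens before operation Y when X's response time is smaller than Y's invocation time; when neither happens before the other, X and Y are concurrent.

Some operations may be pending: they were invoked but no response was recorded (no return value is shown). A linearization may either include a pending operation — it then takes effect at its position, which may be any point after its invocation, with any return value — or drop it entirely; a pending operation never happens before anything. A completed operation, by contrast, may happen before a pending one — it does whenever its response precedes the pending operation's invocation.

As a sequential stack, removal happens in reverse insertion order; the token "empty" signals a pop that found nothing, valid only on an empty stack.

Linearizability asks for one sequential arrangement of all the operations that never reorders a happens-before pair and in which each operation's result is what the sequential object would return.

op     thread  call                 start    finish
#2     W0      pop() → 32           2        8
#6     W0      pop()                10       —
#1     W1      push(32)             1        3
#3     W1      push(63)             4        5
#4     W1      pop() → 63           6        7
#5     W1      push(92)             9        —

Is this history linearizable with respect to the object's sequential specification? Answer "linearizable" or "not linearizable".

linearizable

one valid linearization: #1, #2, #3, #4
step 1: #1 push(32) — stack <32>
step 2: #2 pop() → 32 — stack <>
step 3: #3 push(63) — stack <63>
step 4: #4 pop() → 63 — stack <>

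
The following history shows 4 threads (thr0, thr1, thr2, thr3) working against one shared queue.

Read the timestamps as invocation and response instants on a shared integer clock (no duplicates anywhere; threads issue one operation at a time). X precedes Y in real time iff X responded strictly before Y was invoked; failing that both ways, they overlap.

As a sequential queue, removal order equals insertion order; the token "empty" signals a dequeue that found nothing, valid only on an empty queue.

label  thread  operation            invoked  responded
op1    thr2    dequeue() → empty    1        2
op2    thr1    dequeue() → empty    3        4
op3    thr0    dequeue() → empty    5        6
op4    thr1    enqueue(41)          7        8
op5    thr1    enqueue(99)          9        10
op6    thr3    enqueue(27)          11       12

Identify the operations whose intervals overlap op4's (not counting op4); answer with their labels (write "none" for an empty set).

overlap test against op4 [7,8]: concurrent iff the interval meets 7..8
op1 [1,2]: before
op2 [3,4]: before
op3 [5,6]: before
op5 [9,10]: after
op6 [11,12]: after

none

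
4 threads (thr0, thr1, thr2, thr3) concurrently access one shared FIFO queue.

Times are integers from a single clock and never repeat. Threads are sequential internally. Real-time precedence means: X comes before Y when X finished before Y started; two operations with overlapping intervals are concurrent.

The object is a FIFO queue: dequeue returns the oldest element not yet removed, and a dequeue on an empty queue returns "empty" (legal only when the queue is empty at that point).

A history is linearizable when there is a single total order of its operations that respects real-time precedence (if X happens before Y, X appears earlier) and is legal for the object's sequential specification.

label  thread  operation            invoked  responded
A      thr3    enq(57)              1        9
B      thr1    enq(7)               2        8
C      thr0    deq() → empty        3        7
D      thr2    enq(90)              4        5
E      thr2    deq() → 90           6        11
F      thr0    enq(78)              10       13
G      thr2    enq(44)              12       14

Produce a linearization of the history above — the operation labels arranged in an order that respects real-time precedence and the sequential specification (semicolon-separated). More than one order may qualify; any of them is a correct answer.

step 1: C deq() → empty — queue <>
step 2: D enq(90) — queue <90>
step 3: A enq(57) — queue <90,57>
step 4: B enq(7) — queue <90,57,7>
step 5: E deq() → 90 — queue <57,7>
step 6: F enq(78) — queue <57,7,78>
step 7: G enq(44) — queue <57,7,78,44>

C; D; A; B; E; F; G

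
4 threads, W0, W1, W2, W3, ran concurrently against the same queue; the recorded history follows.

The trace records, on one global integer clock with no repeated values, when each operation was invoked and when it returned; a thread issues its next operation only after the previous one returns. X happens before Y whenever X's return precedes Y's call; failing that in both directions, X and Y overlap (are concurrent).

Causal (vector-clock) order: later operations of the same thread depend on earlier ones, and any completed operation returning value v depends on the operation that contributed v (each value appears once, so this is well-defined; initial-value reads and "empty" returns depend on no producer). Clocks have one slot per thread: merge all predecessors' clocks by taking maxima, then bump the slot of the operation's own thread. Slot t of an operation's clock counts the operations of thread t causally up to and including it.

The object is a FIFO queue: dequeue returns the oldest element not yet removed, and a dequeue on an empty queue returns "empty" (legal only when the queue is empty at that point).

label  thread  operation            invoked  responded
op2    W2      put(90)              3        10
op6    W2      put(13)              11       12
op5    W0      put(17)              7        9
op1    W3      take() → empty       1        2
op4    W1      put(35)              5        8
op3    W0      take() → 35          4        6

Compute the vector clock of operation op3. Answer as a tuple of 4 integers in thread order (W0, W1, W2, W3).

root op op1, invoked 1: fresh clock plus W3's own tick → (0, 0, 0, 1)
root op op2, invoked 3: fresh clock plus W2's own tick → (0, 0, 1, 0)
root op op4, invoked 5: fresh clock plus W1's own tick → (0, 1, 0, 0)
op6 (invocation 11): componentwise max over VC(op2)=(0, 0, 1, 0), +1 at W2, giving (0, 0, 2, 0)
op3 (invocation 4): componentwise max over VC(op4)=(0, 1, 0, 0), +1 at W0, giving (1, 1, 0, 0)
op5 (invocation 7): componentwise max over VC(op3)=(1, 1, 0, 0), +1 at W0, giving (2, 1, 0, 0)
target: VC(op3) = (1, 1, 0, 0)

(1, 1, 0, 0)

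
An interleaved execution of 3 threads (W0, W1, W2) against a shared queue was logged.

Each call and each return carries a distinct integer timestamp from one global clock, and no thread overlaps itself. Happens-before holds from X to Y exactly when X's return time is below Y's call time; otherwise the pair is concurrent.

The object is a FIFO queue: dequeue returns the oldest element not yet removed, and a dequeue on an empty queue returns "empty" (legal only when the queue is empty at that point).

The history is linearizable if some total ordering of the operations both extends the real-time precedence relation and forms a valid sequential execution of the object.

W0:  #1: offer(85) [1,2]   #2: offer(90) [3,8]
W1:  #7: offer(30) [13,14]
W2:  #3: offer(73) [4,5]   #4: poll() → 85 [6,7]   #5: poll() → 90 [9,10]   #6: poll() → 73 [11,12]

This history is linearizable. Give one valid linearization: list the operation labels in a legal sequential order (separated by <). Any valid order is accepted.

step 1: #1 offer(85) — queue <85>
step 2: #2 offer(90) — queue <85,90>
step 3: #3 offer(73) — queue <85,90,73>
step 4: #4 poll() → 85 — queue <90,73>
step 5: #5 poll() → 90 — queue <73>
step 6: #6 poll() → 73 — queue <>
step 7: #7 offer(30) — queue <30>

#1 < #2 < #3 < #4 < #5 < #6 < #7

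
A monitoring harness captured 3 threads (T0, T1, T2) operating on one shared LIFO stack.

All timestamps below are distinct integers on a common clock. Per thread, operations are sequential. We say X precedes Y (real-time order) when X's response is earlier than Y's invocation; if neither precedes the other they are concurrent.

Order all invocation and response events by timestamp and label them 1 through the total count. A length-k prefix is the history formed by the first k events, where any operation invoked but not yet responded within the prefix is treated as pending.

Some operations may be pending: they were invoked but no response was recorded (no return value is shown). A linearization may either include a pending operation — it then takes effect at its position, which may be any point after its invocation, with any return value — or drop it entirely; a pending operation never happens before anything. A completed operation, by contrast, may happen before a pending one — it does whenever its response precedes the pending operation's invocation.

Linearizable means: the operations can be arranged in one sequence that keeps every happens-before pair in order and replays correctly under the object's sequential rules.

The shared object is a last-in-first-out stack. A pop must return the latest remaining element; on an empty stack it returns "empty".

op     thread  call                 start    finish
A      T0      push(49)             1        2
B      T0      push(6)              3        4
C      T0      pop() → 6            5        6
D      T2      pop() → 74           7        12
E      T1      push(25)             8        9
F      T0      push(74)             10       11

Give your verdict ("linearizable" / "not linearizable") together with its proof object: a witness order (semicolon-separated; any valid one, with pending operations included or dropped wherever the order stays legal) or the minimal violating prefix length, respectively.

after step 1 (A push(49)): stack <49>
after step 2 (B push(6)): stack <49,6>
after step 3 (C pop() → 6): stack <49>
after step 4 (E push(25)): stack <49,25>
after step 5 (F push(74)): stack <49,25,74>
after step 6 (D pop() → 74): stack <49,25>

linearizable — witness: A; B; C; E; F; D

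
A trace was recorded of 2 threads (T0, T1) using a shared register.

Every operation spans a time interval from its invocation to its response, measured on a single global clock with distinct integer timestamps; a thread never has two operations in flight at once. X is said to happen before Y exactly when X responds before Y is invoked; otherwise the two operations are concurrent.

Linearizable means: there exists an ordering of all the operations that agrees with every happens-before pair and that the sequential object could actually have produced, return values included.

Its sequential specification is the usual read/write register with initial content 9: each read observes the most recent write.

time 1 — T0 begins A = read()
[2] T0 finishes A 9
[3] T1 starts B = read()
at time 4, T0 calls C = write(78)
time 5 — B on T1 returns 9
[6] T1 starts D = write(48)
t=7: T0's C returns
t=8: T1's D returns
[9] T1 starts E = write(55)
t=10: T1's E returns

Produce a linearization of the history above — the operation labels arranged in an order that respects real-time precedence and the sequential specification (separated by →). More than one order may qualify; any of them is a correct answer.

after step 1 (A read() → 9): value 9
after step 2 (B read() → 9): value 9
after step 3 (C write(78)): value 78
after step 4 (D write(48)): value 48
after step 5 (E write(55)): value 55

A → B → C → D → E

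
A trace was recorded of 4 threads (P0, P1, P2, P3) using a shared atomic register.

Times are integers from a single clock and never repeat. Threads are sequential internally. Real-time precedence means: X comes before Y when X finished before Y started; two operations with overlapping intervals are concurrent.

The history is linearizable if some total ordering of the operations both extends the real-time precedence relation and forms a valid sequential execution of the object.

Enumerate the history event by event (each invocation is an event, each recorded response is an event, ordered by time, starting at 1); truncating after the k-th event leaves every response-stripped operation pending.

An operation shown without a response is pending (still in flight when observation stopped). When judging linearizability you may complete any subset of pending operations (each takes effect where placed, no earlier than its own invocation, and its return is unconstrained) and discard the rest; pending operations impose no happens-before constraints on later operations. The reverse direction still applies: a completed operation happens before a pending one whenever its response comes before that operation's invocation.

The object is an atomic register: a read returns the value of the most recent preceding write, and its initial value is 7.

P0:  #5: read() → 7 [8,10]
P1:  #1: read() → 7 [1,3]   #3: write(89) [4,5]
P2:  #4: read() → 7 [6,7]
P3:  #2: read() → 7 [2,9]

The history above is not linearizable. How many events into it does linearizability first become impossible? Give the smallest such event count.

events 1..6 are linearizable, e.g. via #1, #2, #3:
step 1: #1 read() → 7 — value 7
step 2: #2 read() (pending, included) — value 7
step 3: #3 write(89) — value 89
include event 7 — #4 responding at 7 — and every candidate order breaks
no completion choice of the 1 pending operation (#2) rescues it — every subset was tried
sample order #1, #3, #4 (pending dropped) stalls at step 3 — #4 read() → 7 has no legal effect

7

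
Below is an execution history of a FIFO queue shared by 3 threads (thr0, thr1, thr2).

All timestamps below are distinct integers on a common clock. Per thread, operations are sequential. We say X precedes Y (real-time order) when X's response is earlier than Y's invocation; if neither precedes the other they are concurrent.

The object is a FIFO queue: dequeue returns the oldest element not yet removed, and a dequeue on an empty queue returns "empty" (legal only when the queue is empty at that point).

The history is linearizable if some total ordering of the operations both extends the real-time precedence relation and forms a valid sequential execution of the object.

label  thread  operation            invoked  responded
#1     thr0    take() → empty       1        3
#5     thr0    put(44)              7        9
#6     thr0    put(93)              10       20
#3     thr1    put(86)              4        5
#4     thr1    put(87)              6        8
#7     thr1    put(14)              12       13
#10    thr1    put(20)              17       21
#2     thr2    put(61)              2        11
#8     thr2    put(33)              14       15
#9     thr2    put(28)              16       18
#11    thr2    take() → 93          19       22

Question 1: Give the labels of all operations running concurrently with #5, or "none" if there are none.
Answer: #2, #4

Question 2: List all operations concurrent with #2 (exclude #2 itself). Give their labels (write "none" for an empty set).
Answer: #1, #3, #4, #5, #6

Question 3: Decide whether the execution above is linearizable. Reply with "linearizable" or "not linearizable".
events 1..21 are fine; event 22 — the response of #11 at time 22 — makes the prefix non-linearizable
checked exhaustively: 186 real-time-consistent orders of 11 completed operations, zero legal FIFO queue replays
e.g. #1, #2, #3, #4, #5, #6, #7, #8, #9, #10, #11: illegal at step 11, since #11 take() → 93 cannot apply there
e.g. #1, #2, #3, #4, #5, #6, #7, #8, #9, #11, #10: illegal at step 10, since #11 take() → 93 cannot apply there

not linearizable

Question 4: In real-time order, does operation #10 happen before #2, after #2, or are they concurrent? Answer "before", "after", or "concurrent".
Answer: after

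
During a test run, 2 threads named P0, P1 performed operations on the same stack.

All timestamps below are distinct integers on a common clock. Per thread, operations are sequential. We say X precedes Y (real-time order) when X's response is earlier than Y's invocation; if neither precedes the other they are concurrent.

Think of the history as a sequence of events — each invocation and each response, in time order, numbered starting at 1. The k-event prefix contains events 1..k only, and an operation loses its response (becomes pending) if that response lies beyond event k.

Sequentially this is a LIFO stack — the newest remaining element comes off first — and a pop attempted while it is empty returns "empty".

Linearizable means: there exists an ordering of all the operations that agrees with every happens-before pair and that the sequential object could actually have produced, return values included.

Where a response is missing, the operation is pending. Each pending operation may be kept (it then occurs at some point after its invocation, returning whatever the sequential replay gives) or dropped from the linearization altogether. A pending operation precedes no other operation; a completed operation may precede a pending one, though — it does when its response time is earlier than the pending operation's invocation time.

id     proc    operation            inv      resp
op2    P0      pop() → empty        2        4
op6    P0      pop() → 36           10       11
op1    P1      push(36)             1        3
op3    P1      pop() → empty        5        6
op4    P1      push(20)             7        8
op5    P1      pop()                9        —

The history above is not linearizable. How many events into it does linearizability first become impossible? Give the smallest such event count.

events 1..5 are still linearizable — one witness is op2, op1:
after step 1 (op2 pop() → empty): stack <>
after step 2 (op1 push(36)): stack <36>
include event 6 — op3 responding at 6 — and every candidate order breaks
e.g. op1, op2, op3: illegal at step 2, since op2 pop() → empty cannot apply there
e.g. op2, op1, op3: illegal at step 3, since op3 pop() → empty cannot apply there

6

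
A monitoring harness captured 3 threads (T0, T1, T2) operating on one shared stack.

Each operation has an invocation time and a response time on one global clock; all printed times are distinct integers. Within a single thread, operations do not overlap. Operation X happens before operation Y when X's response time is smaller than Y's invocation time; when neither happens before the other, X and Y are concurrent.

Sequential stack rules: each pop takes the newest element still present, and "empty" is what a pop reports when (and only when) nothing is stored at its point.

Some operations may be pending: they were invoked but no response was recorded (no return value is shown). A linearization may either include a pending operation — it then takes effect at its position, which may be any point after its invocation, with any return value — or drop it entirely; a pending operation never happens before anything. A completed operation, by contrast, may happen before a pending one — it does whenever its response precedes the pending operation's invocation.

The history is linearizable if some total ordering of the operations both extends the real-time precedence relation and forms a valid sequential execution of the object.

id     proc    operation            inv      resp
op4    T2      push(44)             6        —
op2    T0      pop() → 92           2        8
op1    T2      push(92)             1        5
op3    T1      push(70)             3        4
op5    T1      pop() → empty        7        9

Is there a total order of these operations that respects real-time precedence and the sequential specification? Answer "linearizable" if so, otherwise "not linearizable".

prefix check: 1..8 passes, 1..9 fails once op5's time-9 response joins
4 completed operations, 8 real-time-consistent orders — every stack replay fails
every completion of the 1 pending operation (op4) was checked; none linearizes
take op1, op2, op3, op5 (pending dropped): step 4 already fails, because op5 pop() → empty cannot occur there
take op1, op3, op2, op5 (pending dropped): step 3 already fails, because op2 pop() → 92 cannot occur there

not linearizable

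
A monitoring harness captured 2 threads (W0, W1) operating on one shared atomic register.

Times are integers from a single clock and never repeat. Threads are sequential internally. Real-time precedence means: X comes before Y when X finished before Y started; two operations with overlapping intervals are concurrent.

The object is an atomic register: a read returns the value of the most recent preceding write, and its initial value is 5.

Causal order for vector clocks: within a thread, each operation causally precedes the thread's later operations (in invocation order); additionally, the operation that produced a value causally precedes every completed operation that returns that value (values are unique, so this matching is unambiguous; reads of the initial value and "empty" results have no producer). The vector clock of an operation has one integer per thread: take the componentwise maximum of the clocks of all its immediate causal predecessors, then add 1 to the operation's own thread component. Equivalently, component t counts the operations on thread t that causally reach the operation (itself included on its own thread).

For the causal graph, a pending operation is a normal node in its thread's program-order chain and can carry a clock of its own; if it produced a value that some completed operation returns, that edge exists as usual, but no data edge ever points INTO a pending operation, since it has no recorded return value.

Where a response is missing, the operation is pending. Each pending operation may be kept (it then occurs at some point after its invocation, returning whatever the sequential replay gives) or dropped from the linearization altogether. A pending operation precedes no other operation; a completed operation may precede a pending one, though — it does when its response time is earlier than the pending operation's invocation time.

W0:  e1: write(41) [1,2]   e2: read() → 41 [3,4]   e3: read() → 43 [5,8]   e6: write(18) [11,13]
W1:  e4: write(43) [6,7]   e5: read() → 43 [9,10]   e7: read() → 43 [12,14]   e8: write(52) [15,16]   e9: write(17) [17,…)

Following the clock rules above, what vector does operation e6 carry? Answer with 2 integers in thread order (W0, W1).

(4, 1)

e4 (invocation 6): nothing precedes it; W1's component alone gives (0, 1)
e1 (invocation 1): nothing precedes it; W0's component alone gives (1, 0)
e5, invoked 9, takes VC(e4)=(0, 1) under max, adds 1 for W1 → (0, 2)
e2, invoked 3, takes VC(e1)=(1, 0) under max, adds 1 for W0 → (2, 0)
e7, invoked 12, takes VC(e4)=(0, 1), VC(e5)=(0, 2) under max, adds 1 for W1 → (0, 3)
e8, invoked 15, takes VC(e7)=(0, 3) under max, adds 1 for W1 → (0, 4)
e3, invoked 5, takes VC(e2)=(2, 0), VC(e4)=(0, 1) under max, adds 1 for W0 → (3, 1)
e9, invoked 17, takes VC(e8)=(0, 4) under max, adds 1 for W1 → (0, 5)
e6, invoked 11, takes VC(e3)=(3, 1) under max, adds 1 for W0 → (4, 1)
target: VC(e6) = (4, 1)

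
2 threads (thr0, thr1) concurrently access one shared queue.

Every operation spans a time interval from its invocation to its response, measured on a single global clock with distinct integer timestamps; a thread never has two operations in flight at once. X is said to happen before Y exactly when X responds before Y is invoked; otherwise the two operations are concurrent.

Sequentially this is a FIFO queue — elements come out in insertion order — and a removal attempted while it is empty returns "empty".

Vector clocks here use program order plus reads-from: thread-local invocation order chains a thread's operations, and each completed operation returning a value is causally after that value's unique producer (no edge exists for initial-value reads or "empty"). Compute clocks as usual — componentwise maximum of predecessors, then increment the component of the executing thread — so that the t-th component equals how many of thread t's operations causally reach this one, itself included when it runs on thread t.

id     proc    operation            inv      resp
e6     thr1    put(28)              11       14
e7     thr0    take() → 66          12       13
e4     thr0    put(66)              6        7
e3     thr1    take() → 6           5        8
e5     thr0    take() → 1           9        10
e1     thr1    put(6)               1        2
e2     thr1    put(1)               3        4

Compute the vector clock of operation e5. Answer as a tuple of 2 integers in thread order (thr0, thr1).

(2, 2)

VC(e1, invoked at 1): no causal predecessors; +1 on thr1 → (0, 1)
VC(e4, invoked at 6): no causal predecessors; +1 on thr0 → (1, 0)
VC(e2, invoked at 3): max of VC(e1)=(0, 1), then +1 on thread thr1 → (0, 2)
VC(e3, invoked at 5): max of VC(e1)=(0, 1), VC(e2)=(0, 2), then +1 on thread thr1 → (0, 3)
VC(e6, invoked at 11): max of VC(e3)=(0, 3), then +1 on thread thr1 → (0, 4)
VC(e5, invoked at 9): max of VC(e2)=(0, 2), VC(e4)=(1, 0), then +1 on thread thr0 → (2, 2)
VC(e7, invoked at 12): max of VC(e4)=(1, 0), VC(e5)=(2, 2), then +1 on thread thr0 → (3, 2)
target: VC(e5) = (2, 2)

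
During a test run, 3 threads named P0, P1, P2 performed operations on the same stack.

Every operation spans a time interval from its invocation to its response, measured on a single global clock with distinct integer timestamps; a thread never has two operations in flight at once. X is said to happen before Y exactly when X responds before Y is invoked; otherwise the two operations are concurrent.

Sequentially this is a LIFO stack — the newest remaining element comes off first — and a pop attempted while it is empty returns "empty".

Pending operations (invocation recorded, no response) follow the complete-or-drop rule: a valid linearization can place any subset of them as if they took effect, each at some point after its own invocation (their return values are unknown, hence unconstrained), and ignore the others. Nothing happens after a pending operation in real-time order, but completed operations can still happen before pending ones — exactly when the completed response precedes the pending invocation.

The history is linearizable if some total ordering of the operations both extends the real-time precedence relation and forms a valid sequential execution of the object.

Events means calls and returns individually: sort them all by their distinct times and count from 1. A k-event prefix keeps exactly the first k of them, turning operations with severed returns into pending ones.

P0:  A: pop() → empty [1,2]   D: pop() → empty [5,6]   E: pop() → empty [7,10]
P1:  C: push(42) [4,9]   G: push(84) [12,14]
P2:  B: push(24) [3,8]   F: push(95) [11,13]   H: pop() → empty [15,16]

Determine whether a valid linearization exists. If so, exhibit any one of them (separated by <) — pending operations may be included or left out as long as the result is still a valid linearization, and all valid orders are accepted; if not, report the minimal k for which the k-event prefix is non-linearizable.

events 1..15 are fine; event 16 — the response of H at time 16 — makes the prefix non-linearizable
real-time-consistent orders of the 8 completed operations: 24 — all fail the stack replay
one such order, A, B, C, D, E, F, G, H, breaks at step 4 where D pop() → empty is illegal
one such order, A, B, C, D, E, G, F, H, breaks at step 4 where D pop() → empty is illegal

not linearizable — minimal violating prefix: 16 events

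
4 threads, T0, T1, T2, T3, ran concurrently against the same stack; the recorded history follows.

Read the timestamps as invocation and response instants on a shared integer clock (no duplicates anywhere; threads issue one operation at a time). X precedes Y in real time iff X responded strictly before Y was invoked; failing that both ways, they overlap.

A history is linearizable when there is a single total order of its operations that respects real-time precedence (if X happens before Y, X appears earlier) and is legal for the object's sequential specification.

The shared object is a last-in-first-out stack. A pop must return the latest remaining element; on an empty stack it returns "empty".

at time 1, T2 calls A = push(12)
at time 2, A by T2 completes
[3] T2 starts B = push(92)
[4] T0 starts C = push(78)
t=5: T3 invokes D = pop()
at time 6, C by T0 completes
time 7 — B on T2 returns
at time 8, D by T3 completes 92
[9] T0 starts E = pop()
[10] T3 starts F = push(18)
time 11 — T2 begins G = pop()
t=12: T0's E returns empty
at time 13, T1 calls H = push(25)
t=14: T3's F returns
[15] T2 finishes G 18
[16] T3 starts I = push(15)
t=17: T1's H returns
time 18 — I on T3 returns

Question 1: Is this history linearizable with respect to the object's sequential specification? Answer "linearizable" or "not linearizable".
already the first 12 events (up to E's response at time 12) admit no linearization; the first 11 still do
all 6 real-time-respecting orders fail — 5 completed stack operations, no legal replay
no completion choice of the 2 pending operations (F, G) rescues it — every subset was tried
sample order A, B, C, D, E (pending dropped) stalls at step 4 — D pop() → 92 has no legal effect
sample order A, B, D, C, E (pending dropped) stalls at step 5 — E pop() → empty has no legal effect

not linearizable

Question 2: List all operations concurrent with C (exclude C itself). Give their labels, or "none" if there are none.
C spans [4,6]: anything still running between times 4 and 6 counts as concurrent
A [1,2]: before
B [3,7]: concurrent
D [5,8]: concurrent
E [9,12]: after
F [10,14]: after
G [11,15]: after
H [13,17]: after
I [16,18]: after

B, D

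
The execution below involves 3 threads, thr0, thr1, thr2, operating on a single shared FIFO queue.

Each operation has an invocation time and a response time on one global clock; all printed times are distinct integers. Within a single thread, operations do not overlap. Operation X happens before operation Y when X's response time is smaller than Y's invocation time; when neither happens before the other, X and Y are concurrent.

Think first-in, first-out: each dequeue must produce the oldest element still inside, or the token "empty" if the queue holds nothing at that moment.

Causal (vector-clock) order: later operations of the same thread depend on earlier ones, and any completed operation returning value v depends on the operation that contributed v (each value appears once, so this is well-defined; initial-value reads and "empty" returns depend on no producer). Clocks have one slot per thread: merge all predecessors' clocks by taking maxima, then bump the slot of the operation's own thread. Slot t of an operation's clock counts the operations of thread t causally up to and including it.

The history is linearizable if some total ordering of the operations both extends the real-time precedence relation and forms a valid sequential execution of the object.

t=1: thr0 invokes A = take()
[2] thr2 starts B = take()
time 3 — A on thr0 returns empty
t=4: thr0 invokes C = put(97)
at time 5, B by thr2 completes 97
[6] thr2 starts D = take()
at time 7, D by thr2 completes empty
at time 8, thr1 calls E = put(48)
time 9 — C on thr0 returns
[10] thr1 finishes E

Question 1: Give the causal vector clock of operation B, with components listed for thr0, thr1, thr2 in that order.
invoked at 8, E has no predecessors; its own thr1 bump gives (0, 1, 0)
invoked at 1, A has no predecessors; its own thr0 bump gives (1, 0, 0)
C, invoked 4, takes VC(A)=(1, 0, 0) under max, adds 1 for thr0 → (2, 0, 0)
B, invoked 2, takes VC(C)=(2, 0, 0) under max, adds 1 for thr2 → (2, 0, 1)
D, invoked 6, takes VC(B)=(2, 0, 1) under max, adds 1 for thr2 → (2, 0, 2)
target: VC(B) = (2, 0, 1)

(2, 0, 1)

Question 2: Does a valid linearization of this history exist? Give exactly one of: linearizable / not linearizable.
witness order: A, C, B, D, E
1. A take() → empty, leaving queue <>
2. C put(97), leaving queue <97>
3. B take() → 97, leaving queue <>
4. D take() → empty, leaving queue <>
5. E put(48), leaving queue <48>

linearizable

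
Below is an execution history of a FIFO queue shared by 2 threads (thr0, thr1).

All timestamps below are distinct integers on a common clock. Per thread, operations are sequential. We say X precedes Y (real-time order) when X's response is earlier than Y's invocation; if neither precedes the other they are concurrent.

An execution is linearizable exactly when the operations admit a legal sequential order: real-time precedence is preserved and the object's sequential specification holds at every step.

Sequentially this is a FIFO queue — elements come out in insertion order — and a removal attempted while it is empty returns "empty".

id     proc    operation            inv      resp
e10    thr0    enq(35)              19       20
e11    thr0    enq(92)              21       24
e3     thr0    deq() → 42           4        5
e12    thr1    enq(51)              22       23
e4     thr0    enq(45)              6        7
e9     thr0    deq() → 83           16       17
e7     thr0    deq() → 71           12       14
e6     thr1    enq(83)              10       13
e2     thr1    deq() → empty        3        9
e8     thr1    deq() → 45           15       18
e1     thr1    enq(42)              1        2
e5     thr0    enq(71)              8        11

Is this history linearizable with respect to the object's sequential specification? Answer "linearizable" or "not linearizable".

cut after 13 events: linearizable; cut after 14 events (e7 responds, time 14): not linearizable
the 7 completed operations admit 11 real-time orders; each fails the FIFO queue replay
e.g. e1, e2, e3, e4, e5, e6, e7: illegal at step 2, since e2 deq() → empty cannot apply there
e.g. e1, e2, e3, e4, e5, e7, e6: illegal at step 2, since e2 deq() → empty cannot apply there

not linearizable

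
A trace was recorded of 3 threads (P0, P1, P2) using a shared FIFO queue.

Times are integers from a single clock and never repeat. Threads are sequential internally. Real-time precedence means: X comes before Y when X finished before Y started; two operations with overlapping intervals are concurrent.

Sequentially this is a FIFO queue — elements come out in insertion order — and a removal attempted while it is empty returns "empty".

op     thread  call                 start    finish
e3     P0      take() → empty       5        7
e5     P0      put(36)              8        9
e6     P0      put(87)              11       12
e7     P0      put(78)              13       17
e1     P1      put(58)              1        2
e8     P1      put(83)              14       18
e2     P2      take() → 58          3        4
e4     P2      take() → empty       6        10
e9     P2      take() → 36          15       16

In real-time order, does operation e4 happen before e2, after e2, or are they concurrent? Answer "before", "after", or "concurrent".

after

e4 spans [6,10], e2 spans [3,4]
resp(e2)=4 < inv(e4)=6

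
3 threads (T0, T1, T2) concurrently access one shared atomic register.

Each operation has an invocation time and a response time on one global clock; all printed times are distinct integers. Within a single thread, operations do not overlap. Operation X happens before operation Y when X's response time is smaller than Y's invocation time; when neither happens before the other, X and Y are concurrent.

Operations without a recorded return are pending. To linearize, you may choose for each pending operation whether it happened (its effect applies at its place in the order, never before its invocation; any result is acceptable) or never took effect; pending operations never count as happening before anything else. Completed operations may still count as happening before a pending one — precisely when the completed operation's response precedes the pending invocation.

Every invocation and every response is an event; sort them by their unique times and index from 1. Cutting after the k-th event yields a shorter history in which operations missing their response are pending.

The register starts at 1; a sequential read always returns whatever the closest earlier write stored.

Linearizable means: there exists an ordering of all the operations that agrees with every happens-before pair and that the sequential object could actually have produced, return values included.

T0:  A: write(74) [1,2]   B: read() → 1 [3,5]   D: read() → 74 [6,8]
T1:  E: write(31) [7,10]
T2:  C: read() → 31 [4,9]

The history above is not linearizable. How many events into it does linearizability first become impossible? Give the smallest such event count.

5

events 1..4 are linearizable; a witness order is A:
step 1: A write(74) — value 74
at event 5 (B's time-5 response) nothing linearizes any more
completion choices over the 1 pending operation (C) were checked; none helps
sample order A, B (pending dropped) stalls at step 2 — B read() → 1 has no legal effect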